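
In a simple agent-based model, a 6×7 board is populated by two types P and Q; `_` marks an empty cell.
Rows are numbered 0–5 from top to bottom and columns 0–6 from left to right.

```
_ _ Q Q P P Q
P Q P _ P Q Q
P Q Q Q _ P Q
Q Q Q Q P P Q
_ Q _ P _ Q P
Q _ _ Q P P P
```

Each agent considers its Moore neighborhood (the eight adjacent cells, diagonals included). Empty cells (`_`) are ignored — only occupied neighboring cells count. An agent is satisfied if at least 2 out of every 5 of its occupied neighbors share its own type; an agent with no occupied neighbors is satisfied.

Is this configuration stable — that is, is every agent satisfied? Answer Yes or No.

No

(0,2)Q 2/3 satisfied
(0,3)Q 1/4 not
(0,4)P 2/4 satisfied
(0,5)P 2/5 satisfied
(0,6)Q 2/3 satisfied
(1,0)P 1/3 not
(1,1)Q 3/6 satisfied
(1,2)P 0/6 not
(1,4)P 3/6 satisfied
(1,5)Q 3/7 satisfied
(1,6)Q 3/5 satisfied
(2,0)P 1/5 not
(2,1)Q 5/8 satisfied
(2,2)Q 6/7 satisfied
(2,3)Q 3/6 satisfied
(2,5)P 3/7 satisfied
(2,6)Q 3/5 satisfied
(3,0)Q 3/4 satisfied
(3,1)Q 5/6 satisfied
(3,2)Q 6/7 satisfied
(3,3)Q 3/5 satisfied
(3,4)P 3/6 satisfied
(3,5)P 3/6 satisfied
(3,6)Q 2/5 satisfied
(4,1)Q 4/4 satisfied
(4,3)P 2/5 satisfied
(4,5)Q 1/7 not
(4,6)P 3/5 satisfied
(5,0)Q 1/1 satisfied
(5,3)Q 0/2 not
(5,4)P 2/4 satisfied
(5,5)P 3/4 satisfied
(5,6)P 2/3 satisfied
For instance (0,3) has only 1/4 same-type neighbors, below 2/5.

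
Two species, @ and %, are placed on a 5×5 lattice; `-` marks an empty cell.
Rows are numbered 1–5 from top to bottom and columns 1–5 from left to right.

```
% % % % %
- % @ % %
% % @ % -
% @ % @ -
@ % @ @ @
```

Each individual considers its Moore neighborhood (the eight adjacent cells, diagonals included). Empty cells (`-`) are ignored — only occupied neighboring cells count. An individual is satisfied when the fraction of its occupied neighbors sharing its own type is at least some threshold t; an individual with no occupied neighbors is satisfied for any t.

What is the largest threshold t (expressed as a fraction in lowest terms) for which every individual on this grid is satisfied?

Row 1: (1,1)% 2/2 · (1,2)% 3/4 · (1,3)% 4/5 · (1,4)% 4/5 · (1,5)% 3/3
Row 2: (2,2)% 5/7 · (2,3)@ 1/8 · (2,4)% 5/7 · (2,5)% 4/4
Row 3: (3,1)% 3/4 · (3,2)% 4/7 · (3,3)@ 3/8 · (3,4)% 3/6
Row 4: (4,1)% 3/5 · (4,2)@ 3/8 · (4,3)% 3/8 · (4,4)@ 4/6
Row 5: (5,1)@ 1/3 · (5,2)% 2/5 · (5,3)@ 3/5 · (5,4)@ 3/4 · (5,5)@ 2/2
The smallest same-type fraction is 1/8 at (2,3), which reduces to 1/8. Any threshold above that leaves this individual unsatisfied.

1/8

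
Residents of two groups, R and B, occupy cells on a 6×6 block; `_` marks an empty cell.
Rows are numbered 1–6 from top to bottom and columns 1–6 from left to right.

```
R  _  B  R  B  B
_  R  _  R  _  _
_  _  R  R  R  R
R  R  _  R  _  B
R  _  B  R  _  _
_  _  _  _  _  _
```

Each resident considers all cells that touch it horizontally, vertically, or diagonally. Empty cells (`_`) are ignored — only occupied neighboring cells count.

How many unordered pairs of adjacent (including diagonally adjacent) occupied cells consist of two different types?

Scan each occupied cell's neighbors to the right and below (and the two forward diagonals) so each pair is counted once.
From row 1: 5 unlike of 8 pairs (running 5/8).
From row 2: 0 unlike of 4 pairs (running 5/12).
From row 3: 2 unlike of 9 pairs (running 7/21).
From row 4: 2 unlike of 6 pairs (running 9/27).
From row 5: 1 unlike of 1 pairs (running 10/28).
Total adjacent occupied pairs: 28; unlike-type pairs: 10.

10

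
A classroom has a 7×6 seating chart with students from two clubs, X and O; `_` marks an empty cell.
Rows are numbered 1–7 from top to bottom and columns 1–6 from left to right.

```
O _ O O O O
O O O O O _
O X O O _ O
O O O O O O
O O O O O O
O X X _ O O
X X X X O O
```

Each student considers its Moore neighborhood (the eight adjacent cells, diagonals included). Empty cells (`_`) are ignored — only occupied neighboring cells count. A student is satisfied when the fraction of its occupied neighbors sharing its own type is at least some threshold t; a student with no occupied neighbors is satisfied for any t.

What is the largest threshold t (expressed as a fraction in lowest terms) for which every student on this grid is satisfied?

0/1

(1,1)O 2/2
(1,3)O 4/4
(1,4)O 5/5
(1,5)O 4/4
(1,6)O 2/2
(2,1)O 3/4
(2,2)O 6/7
(2,3)O 6/7
(2,4)O 7/7
(2,5)O 6/6
(3,1)O 4/5
(3,2)X 0/8
(3,3)O 7/8
(3,4)O 7/7
(3,6)O 3/3
(4,1)O 4/5
(4,2)O 7/8
(4,3)O 7/8
(4,4)O 7/7
(4,5)O 7/7
(4,6)O 4/4
(5,1)O 4/5
(5,2)O 6/8
(5,3)O 5/7
(5,4)O 6/7
(5,5)O 7/7
(5,6)O 5/5
(6,1)O 2/5
(6,2)X 4/8
(6,3)X 4/7
(6,5)O 6/7
(6,6)O 5/5
(7,1)X 2/3
(7,2)X 4/5
(7,3)X 4/4
(7,4)X 2/4
(7,5)O 3/4
(7,6)O 3/3
The smallest same-type fraction is 0/8 at (3,2), which reduces to 0/1. Any threshold above that leaves this student unsatisfied.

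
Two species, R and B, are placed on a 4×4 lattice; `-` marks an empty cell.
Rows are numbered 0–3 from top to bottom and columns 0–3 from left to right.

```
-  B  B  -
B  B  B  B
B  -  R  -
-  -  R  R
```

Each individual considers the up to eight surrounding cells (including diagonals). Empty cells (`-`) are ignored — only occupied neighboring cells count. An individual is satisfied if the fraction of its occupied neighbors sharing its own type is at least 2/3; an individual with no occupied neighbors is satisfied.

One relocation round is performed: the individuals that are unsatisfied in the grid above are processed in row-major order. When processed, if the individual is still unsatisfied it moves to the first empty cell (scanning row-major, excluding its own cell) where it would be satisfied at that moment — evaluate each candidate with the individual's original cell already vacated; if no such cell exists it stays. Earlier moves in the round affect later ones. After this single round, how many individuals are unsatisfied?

1

Initially unsatisfied (in order): (2,2).
  (2,2): no empty cell satisfies it; stays.
Resulting grid:
- B B -
B B B B
B - R -
- - R R
Unsatisfied now: (2,2).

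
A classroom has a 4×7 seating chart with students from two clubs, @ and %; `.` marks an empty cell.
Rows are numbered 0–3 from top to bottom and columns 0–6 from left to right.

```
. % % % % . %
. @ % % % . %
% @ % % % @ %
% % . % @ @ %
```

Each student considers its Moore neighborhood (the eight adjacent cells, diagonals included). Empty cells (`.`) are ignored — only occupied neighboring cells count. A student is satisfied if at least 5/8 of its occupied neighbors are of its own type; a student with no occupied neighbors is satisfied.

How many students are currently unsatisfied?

Row 0: (0,1)% 2/3 satisfied · (0,2)% 4/5 satisfied · (0,3)% 5/5 satisfied · (0,4)% 3/3 satisfied · (0,6)% 1/1 satisfied
Row 1: (1,1)@ 1/6 not · (1,2)% 6/8 satisfied · (1,3)% 8/8 satisfied · (1,4)% 5/6 satisfied · (1,6)% 2/3 satisfied
Row 2: (2,0)% 2/4 not · (2,1)@ 1/6 not · (2,2)% 5/7 satisfied · (2,3)% 6/7 satisfied · (2,4)% 4/7 not · (2,5)@ 2/7 not · (2,6)% 2/4 not
Row 3: (3,0)% 2/3 satisfied · (3,1)% 3/4 satisfied · (3,3)% 3/4 satisfied · (3,4)@ 2/5 not · (3,5)@ 2/5 not · (3,6)% 1/3 not
Unsatisfied: (1,1), (2,0), (2,1), (2,4), (2,5), (2,6), (3,4), (3,5), (3,6) — 9 in total.

9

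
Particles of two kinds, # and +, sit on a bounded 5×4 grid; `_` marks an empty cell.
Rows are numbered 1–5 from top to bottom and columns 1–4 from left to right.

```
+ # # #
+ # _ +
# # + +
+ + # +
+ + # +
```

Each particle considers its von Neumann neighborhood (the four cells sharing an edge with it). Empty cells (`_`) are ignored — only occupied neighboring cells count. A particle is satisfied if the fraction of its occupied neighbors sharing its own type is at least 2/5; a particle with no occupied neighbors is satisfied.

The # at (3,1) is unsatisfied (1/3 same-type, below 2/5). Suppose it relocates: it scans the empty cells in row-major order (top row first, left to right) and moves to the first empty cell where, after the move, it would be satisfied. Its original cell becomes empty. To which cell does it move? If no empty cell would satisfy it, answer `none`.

Vacating (3,1). Empty cells in order:
  (2,3): 2/4 same-type → satisfied — stop here.

(2,3)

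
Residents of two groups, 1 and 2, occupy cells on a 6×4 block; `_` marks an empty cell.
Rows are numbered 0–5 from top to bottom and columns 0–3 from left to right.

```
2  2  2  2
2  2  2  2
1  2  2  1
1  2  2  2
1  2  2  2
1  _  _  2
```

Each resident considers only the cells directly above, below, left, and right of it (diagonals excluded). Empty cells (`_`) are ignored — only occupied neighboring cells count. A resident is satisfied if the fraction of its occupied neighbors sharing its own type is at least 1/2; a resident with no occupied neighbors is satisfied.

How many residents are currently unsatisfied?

2

Row 0: (0,0)2 2/2 satisfied · (0,1)2 3/3 satisfied · (0,2)2 3/3 satisfied · (0,3)2 2/2 satisfied
Row 1: (1,0)2 2/3 satisfied · (1,1)2 4/4 satisfied · (1,2)2 4/4 satisfied · (1,3)2 2/3 satisfied
Row 2: (2,0)1 1/3 not · (2,1)2 3/4 satisfied · (2,2)2 3/4 satisfied · (2,3)1 0/3 not
Row 3: (3,0)1 2/3 satisfied · (3,1)2 3/4 satisfied · (3,2)2 4/4 satisfied · (3,3)2 2/3 satisfied
Row 4: (4,0)1 2/3 satisfied · (4,1)2 2/3 satisfied · (4,2)2 3/3 satisfied · (4,3)2 3/3 satisfied
Row 5: (5,0)1 1/1 satisfied · (5,3)2 1/1 satisfied
Unsatisfied: (2,0), (2,3) — 2 in total.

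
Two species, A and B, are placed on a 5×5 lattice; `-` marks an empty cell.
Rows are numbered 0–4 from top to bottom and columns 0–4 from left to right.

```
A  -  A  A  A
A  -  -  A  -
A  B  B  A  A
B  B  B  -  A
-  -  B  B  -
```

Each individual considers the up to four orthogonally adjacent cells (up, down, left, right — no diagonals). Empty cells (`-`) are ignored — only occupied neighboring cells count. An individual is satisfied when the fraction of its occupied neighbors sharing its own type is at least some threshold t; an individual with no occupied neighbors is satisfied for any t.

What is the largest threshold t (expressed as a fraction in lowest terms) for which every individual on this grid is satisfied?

1/3

(0,0)A 1/1
(0,2)A 1/1
(0,3)A 3/3
(0,4)A 1/1
(1,0)A 2/2
(1,3)A 2/2
(2,0)A 1/3
(2,1)B 2/3
(2,2)B 2/3
(2,3)A 2/3
(2,4)A 2/2
(3,0)B 1/2
(3,1)B 3/3
(3,2)B 3/3
(3,4)A 1/1
(4,2)B 2/2
(4,3)B 1/1
The smallest same-type fraction is 1/3 at (2,0), which reduces to 1/3. Any threshold above that leaves this individual unsatisfied.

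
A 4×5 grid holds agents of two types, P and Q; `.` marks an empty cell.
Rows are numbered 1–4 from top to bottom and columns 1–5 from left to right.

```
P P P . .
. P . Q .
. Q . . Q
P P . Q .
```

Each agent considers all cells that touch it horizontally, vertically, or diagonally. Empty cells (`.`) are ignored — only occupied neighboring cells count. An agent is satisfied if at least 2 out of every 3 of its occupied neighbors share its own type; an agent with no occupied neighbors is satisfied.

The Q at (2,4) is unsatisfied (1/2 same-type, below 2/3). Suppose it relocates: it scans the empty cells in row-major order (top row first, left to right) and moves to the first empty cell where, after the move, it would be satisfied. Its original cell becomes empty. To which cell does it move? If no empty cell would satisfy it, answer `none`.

(1,5)

Vacating (2,4). Empty cells in order:
  (1,4): 0/1 same-type → still unsatisfied.
  (1,5): 0/0 same-type → satisfied — stop here.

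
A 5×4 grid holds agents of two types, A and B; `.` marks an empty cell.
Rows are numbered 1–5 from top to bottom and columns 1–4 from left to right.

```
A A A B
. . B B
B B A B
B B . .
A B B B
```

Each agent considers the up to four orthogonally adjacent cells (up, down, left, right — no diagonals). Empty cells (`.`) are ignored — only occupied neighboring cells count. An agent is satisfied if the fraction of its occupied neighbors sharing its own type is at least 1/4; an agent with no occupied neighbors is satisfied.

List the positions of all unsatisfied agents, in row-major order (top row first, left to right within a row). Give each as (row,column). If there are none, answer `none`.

(3,3), (5,1)

Row 1: (1,1)A 1/1 satisfied · (1,2)A 2/2 satisfied · (1,3)A 1/3 satisfied · (1,4)B 1/2 satisfied
Row 2: (2,3)B 1/3 satisfied · (2,4)B 3/3 satisfied
Row 3: (3,1)B 2/2 satisfied · (3,2)B 2/3 satisfied · (3,3)A 0/3 not · (3,4)B 1/2 satisfied
Row 4: (4,1)B 2/3 satisfied · (4,2)B 3/3 satisfied
Row 5: (5,1)A 0/2 not · (5,2)B 2/3 satisfied · (5,3)B 2/2 satisfied · (5,4)B 1/1 satisfied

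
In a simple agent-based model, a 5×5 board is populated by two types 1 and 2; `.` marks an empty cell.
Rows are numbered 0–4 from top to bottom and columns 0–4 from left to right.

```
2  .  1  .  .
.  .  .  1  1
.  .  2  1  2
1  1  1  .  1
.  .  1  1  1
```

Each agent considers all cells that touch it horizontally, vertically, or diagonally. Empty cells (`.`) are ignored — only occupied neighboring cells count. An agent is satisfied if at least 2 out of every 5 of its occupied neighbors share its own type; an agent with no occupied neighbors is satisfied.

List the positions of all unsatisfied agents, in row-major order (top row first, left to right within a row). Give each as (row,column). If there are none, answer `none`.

Row 0: (0,0)2 0/0 ✓ · (0,2)1 1/1 ✓
Row 1: (1,3)1 3/5 ✓ · (1,4)1 2/3 ✓
Row 2: (2,2)2 0/4 ✗ · (2,3)1 4/6 ✓ · (2,4)2 0/4 ✗
Row 3: (3,0)1 1/1 ✓ · (3,1)1 3/4 ✓ · (3,2)1 4/5 ✓ · (3,4)1 3/4 ✓
Row 4: (4,2)1 3/3 ✓ · (4,3)1 4/4 ✓ · (4,4)1 2/2 ✓

(2,2), (2,4)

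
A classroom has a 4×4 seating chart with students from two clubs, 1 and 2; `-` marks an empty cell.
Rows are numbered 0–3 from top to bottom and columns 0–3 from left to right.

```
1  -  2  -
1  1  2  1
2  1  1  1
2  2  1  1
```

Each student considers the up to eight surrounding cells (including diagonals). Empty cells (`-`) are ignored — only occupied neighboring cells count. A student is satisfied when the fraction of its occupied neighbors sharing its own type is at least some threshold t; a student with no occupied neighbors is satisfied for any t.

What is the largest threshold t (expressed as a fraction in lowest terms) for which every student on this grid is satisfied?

1/6

Row 0: (0,0)1 2/2 · (0,2)2 1/3
Row 1: (1,0)1 3/4 · (1,1)1 4/7 · (1,2)2 1/6 · (1,3)1 2/4
Row 2: (2,0)2 2/5 · (2,1)1 4/8 · (2,2)1 6/8 · (2,3)1 4/5
Row 3: (3,0)2 2/3 · (3,1)2 2/5 · (3,2)1 4/5 · (3,3)1 3/3
The smallest same-type fraction is 1/6 at (1,2), which reduces to 1/6. Any threshold above that leaves this student unsatisfied.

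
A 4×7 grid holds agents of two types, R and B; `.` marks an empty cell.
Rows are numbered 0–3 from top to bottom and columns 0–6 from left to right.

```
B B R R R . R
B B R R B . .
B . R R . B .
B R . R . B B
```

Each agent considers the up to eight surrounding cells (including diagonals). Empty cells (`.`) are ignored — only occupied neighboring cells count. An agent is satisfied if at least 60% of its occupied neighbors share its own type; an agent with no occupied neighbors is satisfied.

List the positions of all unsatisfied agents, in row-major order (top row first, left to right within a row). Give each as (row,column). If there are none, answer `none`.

(1,1), (1,4), (3,0), (3,1)

(0,0)B 3/3 ok
(0,1)B 3/5 ok
(0,2)R 3/5 ok
(0,3)R 4/5 ok
(0,4)R 2/3 ok
(0,6)R 0/0 ok
(1,0)B 4/4 ok
(1,1)B 4/7 unhappy
(1,2)R 5/7 ok
(1,3)R 6/7 ok
(1,4)B 1/5 unhappy
(2,0)B 3/4 ok
(2,2)R 5/6 ok
(2,3)R 4/5 ok
(2,5)B 3/3 ok
(3,0)B 1/2 unhappy
(3,1)R 1/3 unhappy
(3,3)R 2/2 ok
(3,5)B 2/2 ok
(3,6)B 2/2 ok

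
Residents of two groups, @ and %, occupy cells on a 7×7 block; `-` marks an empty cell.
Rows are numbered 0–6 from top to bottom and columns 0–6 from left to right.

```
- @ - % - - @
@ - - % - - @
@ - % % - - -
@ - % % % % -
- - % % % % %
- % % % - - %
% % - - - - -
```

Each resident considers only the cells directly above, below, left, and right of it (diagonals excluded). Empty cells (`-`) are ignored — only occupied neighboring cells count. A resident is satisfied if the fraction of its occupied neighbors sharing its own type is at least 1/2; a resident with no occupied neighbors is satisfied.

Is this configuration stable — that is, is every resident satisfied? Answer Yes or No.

Yes

Row 0: (0,1)@ 0/0 ✓ · (0,3)% 1/1 ✓ · (0,6)@ 1/1 ✓
Row 1: (1,0)@ 1/1 ✓ · (1,3)% 2/2 ✓ · (1,6)@ 1/1 ✓
Row 2: (2,0)@ 2/2 ✓ · (2,2)% 2/2 ✓ · (2,3)% 3/3 ✓
Row 3: (3,0)@ 1/1 ✓ · (3,2)% 3/3 ✓ · (3,3)% 4/4 ✓ · (3,4)% 3/3 ✓ · (3,5)% 2/2 ✓
Row 4: (4,2)% 3/3 ✓ · (4,3)% 4/4 ✓ · (4,4)% 3/3 ✓ · (4,5)% 3/3 ✓ · (4,6)% 2/2 ✓
Row 5: (5,1)% 2/2 ✓ · (5,2)% 3/3 ✓ · (5,3)% 2/2 ✓ · (5,6)% 1/1 ✓
Row 6: (6,0)% 1/1 ✓ · (6,1)% 2/2 ✓
All meet the threshold, so the configuration is stable.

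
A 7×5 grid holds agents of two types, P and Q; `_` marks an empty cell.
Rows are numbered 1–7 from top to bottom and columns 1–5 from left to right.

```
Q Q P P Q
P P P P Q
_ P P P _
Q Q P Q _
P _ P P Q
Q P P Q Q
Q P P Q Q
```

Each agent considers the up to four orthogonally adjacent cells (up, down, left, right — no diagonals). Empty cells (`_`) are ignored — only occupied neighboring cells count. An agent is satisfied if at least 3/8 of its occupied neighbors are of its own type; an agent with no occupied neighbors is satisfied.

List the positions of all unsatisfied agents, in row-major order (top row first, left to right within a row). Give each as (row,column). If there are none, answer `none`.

(1,1)Q 1/2 ok
(1,2)Q 1/3 unhappy
(1,3)P 2/3 ok
(1,4)P 2/3 ok
(1,5)Q 1/2 ok
(2,1)P 1/2 ok
(2,2)P 3/4 ok
(2,3)P 4/4 ok
(2,4)P 3/4 ok
(2,5)Q 1/2 ok
(3,2)P 2/3 ok
(3,3)P 4/4 ok
(3,4)P 2/3 ok
(4,1)Q 1/2 ok
(4,2)Q 1/3 unhappy
(4,3)P 2/4 ok
(4,4)Q 0/3 unhappy
(5,1)P 0/2 unhappy
(5,3)P 3/3 ok
(5,4)P 1/4 unhappy
(5,5)Q 1/2 ok
(6,1)Q 1/3 unhappy
(6,2)P 2/3 ok
(6,3)P 3/4 ok
(6,4)Q 2/4 ok
(6,5)Q 3/3 ok
(7,1)Q 1/2 ok
(7,2)P 2/3 ok
(7,3)P 2/3 ok
(7,4)Q 2/3 ok
(7,5)Q 2/2 ok

(1,2), (4,2), (4,4), (5,1), (5,4), (6,1)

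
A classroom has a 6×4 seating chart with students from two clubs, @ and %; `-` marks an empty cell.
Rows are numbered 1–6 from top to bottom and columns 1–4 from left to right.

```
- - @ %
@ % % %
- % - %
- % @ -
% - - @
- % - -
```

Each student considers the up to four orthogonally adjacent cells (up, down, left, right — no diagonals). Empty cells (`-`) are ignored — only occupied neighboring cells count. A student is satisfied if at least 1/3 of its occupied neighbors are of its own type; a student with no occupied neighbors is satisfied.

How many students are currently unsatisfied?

Row 1: (1,3)@ 0/2 ✗ · (1,4)% 1/2 ✓
Row 2: (2,1)@ 0/1 ✗ · (2,2)% 2/3 ✓ · (2,3)% 2/3 ✓ · (2,4)% 3/3 ✓
Row 3: (3,2)% 2/2 ✓ · (3,4)% 1/1 ✓
Row 4: (4,2)% 1/2 ✓ · (4,3)@ 0/1 ✗
Row 5: (5,1)% 0/0 ✓ · (5,4)@ 0/0 ✓
Row 6: (6,2)% 0/0 ✓
Unsatisfied: (1,3), (2,1), (4,3) — 3 in total.

3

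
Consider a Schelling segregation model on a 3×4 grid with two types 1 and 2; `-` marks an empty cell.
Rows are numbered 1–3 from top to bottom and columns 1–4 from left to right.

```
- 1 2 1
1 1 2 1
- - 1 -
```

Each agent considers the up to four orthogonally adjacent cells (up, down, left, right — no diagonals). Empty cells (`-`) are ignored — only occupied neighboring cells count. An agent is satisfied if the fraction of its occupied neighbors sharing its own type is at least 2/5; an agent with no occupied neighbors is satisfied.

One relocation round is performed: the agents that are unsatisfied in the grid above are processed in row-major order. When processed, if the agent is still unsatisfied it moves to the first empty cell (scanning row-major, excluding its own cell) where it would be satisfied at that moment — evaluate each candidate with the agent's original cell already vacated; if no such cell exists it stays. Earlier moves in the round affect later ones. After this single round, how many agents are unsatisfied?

2

Initially unsatisfied (in order): (1,3), (2,3), (3,3).
  (1,3): no empty cell satisfies it; stays.
  (2,3): no empty cell satisfies it; stays.
  (3,3) → (1,1).
Resulting grid:
1 1 2 1
1 1 2 1
- - - -
Unsatisfied now: (1,3), (2,3).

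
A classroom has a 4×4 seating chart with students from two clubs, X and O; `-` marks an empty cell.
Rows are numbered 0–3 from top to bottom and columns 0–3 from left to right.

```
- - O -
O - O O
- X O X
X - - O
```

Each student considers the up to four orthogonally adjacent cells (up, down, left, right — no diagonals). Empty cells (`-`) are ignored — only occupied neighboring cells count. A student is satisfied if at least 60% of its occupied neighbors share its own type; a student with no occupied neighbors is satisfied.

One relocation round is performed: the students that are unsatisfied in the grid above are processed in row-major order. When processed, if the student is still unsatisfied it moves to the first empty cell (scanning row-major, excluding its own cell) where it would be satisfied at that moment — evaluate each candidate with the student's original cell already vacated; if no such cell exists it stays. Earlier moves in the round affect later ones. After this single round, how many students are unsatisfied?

Initially unsatisfied (in order): (1,3), (2,1), (2,2), (2,3), (3,3).
  (1,3) → (0,0).
  (2,1) → (3,1).
  (2,2) → (0,1).
  (2,3) → (2,1).
  (3,3): now satisfied by earlier moves; stays.
Resulting grid:
O O O -
O - O -
- X - -
X X - O
All satisfied now.

0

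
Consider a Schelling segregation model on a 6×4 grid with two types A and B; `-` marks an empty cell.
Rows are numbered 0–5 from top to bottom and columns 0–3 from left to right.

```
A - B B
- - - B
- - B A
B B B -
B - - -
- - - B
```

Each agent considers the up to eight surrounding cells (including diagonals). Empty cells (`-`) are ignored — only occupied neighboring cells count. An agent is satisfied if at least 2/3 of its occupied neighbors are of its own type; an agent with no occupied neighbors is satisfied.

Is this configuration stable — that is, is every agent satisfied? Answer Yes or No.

No

(0,0)A 0/0 satisfied
(0,2)B 2/2 satisfied
(0,3)B 2/2 satisfied
(1,3)B 3/4 satisfied
(2,2)B 3/4 satisfied
(2,3)A 0/3 not
(3,0)B 2/2 satisfied
(3,1)B 4/4 satisfied
(3,2)B 2/3 satisfied
(4,0)B 2/2 satisfied
(5,3)B 0/0 satisfied
For instance (2,3) has only 0/3 same-type neighbors, below 2/3.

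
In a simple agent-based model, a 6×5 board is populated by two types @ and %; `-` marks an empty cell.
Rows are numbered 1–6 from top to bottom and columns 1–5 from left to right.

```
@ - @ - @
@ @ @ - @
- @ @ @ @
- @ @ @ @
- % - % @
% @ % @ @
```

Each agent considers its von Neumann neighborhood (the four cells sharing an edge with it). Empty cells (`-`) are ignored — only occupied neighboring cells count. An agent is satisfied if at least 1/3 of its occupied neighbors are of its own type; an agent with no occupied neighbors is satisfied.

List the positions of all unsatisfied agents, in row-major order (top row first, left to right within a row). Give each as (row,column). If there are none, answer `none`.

(1,1)@ 1/1 satisfied
(1,3)@ 1/1 satisfied
(1,5)@ 1/1 satisfied
(2,1)@ 2/2 satisfied
(2,2)@ 3/3 satisfied
(2,3)@ 3/3 satisfied
(2,5)@ 2/2 satisfied
(3,2)@ 3/3 satisfied
(3,3)@ 4/4 satisfied
(3,4)@ 3/3 satisfied
(3,5)@ 3/3 satisfied
(4,2)@ 2/3 satisfied
(4,3)@ 3/3 satisfied
(4,4)@ 3/4 satisfied
(4,5)@ 3/3 satisfied
(5,2)% 0/2 not
(5,4)% 0/3 not
(5,5)@ 2/3 satisfied
(6,1)% 0/1 not
(6,2)@ 0/3 not
(6,3)% 0/2 not
(6,4)@ 1/3 satisfied
(6,5)@ 2/2 satisfied

(5,2), (5,4), (6,1), (6,2), (6,3)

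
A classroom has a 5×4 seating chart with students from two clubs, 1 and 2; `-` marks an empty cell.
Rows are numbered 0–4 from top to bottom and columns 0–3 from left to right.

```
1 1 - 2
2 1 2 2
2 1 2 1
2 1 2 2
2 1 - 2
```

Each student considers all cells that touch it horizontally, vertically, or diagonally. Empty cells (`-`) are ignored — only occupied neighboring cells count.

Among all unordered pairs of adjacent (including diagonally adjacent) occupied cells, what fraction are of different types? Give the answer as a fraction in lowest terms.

Scan each occupied cell's neighbors to the right and below (and the two forward diagonals) so each pair is counted once.
From row 0: 3 unlike of 8 pairs (running 3/8).
From row 1: 8 unlike of 13 pairs (running 11/21).
From row 2: 9 unlike of 13 pairs (running 20/34).
From row 3: 5 unlike of 10 pairs (running 25/44).
From row 4: 1 unlike of 1 pairs (running 26/45).
Total adjacent occupied pairs: 45; unlike-type pairs: 26.
26/45 is already in lowest terms.

26/45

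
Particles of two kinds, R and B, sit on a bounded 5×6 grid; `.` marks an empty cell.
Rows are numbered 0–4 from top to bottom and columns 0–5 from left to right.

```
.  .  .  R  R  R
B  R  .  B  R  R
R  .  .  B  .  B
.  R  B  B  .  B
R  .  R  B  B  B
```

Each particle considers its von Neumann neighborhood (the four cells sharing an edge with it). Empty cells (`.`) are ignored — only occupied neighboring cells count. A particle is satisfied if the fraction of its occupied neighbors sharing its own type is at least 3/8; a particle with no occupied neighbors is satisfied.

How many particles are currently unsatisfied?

Row 0: (0,3)R 1/2 satisfied · (0,4)R 3/3 satisfied · (0,5)R 2/2 satisfied
Row 1: (1,0)B 0/2 not · (1,1)R 0/1 not · (1,3)B 1/3 not · (1,4)R 2/3 satisfied · (1,5)R 2/3 satisfied
Row 2: (2,0)R 0/1 not · (2,3)B 2/2 satisfied · (2,5)B 1/2 satisfied
Row 3: (3,1)R 0/1 not · (3,2)B 1/3 not · (3,3)B 3/3 satisfied · (3,5)B 2/2 satisfied
Row 4: (4,0)R 0/0 satisfied · (4,2)R 0/2 not · (4,3)B 2/3 satisfied · (4,4)B 2/2 satisfied · (4,5)B 2/2 satisfied
Unsatisfied: (1,0), (1,1), (1,3), (2,0), (3,1), (3,2), (4,2) — 7 in total.

7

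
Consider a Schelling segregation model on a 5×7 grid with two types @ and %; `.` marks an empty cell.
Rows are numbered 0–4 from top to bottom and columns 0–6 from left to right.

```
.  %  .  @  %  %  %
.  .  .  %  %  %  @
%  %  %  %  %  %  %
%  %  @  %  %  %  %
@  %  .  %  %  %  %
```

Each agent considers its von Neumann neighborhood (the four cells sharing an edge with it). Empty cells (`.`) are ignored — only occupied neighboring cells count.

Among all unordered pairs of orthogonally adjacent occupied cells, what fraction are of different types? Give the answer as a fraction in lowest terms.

Scan each occupied cell's neighbors to the right and below so each pair is counted once.
From row 0: 3 unlike of 7 pairs (running 3/7).
From row 1: 2 unlike of 7 pairs (running 5/14).
From row 2: 1 unlike of 13 pairs (running 6/27).
From row 3: 3 unlike of 12 pairs (running 9/39).
From row 4: 1 unlike of 4 pairs (running 10/43).
Total adjacent occupied pairs: 43; unlike-type pairs: 10.
10/43 is already in lowest terms.

10/43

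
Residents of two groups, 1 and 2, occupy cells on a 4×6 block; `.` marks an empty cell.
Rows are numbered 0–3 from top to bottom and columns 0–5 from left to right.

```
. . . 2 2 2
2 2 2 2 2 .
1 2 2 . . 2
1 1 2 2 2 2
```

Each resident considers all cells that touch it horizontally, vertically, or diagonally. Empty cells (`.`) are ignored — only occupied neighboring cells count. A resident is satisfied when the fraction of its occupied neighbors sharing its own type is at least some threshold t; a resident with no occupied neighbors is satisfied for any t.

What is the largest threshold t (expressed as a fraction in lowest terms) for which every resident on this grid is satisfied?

2/5

Row 0: (0,3)2 4/4 · (0,4)2 4/4 · (0,5)2 2/2
Row 1: (1,0)2 2/3 · (1,1)2 4/5 · (1,2)2 5/5 · (1,3)2 5/5 · (1,4)2 5/5
Row 2: (2,0)1 2/5 · (2,1)2 5/8 · (2,2)2 6/7 · (2,5)2 3/3
Row 3: (3,0)1 2/3 · (3,1)1 2/5 · (3,2)2 3/4 · (3,3)2 3/3 · (3,4)2 3/3 · (3,5)2 2/2
The smallest same-type fraction is 2/5 at (2,0), which reduces to 2/5. Any threshold above that leaves this resident unsatisfied.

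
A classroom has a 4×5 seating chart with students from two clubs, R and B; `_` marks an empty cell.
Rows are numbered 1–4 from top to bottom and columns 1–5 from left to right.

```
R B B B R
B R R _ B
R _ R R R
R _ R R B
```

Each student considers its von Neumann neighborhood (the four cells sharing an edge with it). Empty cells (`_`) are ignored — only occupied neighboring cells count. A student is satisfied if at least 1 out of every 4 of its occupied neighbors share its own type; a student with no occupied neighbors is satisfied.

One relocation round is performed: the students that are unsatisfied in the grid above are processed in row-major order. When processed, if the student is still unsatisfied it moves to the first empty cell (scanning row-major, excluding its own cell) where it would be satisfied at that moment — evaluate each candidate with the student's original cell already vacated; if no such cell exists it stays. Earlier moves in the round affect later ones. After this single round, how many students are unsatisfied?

0

Initially unsatisfied (in order): (1,1), (1,5), (2,1), (2,5), (4,5).
  (1,1) → (2,4).
  (1,5) → (3,2).
  (2,1) → (1,1).
  (2,5) → (1,5).
  (4,5) → (2,1).
Resulting grid:
B B B B B
B R R R _
R R R R R
R _ R R _
All satisfied now.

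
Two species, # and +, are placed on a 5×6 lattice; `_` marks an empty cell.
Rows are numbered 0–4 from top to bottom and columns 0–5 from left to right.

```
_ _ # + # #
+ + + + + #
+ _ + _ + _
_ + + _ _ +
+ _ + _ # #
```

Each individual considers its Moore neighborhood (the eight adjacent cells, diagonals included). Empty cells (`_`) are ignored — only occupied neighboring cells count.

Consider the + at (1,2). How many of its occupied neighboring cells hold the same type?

Occupied neighbors of (1,2): (0,2)=#, (0,3)=+, (1,1)=+, (1,3)=+, (2,2)=+.
Same type (+): 4 of 5.

4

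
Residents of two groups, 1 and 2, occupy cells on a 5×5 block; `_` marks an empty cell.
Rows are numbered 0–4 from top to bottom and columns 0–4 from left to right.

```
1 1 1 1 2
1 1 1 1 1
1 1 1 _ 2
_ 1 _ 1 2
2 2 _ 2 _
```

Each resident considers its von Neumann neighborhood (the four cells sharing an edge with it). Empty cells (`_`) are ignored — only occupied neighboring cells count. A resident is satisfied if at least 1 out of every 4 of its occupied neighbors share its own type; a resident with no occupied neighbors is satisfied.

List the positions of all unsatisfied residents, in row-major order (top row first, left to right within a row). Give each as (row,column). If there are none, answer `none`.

(0,0)1 2/2 ✓
(0,1)1 3/3 ✓
(0,2)1 3/3 ✓
(0,3)1 2/3 ✓
(0,4)2 0/2 ✗
(1,0)1 3/3 ✓
(1,1)1 4/4 ✓
(1,2)1 4/4 ✓
(1,3)1 3/3 ✓
(1,4)1 1/3 ✓
(2,0)1 2/2 ✓
(2,1)1 4/4 ✓
(2,2)1 2/2 ✓
(2,4)2 1/2 ✓
(3,1)1 1/2 ✓
(3,3)1 0/2 ✗
(3,4)2 1/2 ✓
(4,0)2 1/1 ✓
(4,1)2 1/2 ✓
(4,3)2 0/1 ✗

(0,4), (3,3), (4,3)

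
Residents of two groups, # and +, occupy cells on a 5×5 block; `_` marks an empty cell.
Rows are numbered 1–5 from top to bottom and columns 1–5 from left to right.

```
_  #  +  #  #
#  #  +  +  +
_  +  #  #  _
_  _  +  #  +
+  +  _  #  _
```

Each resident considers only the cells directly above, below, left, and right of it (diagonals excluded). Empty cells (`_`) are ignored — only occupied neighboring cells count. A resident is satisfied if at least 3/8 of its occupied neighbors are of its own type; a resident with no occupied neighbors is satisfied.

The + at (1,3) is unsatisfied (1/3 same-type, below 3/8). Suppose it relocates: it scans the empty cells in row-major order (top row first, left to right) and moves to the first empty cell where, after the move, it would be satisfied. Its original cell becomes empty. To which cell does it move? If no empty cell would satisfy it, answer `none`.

(3,1)

Vacating (1,3). Empty cells in order:
  (1,1): 0/2 same-type → still unsatisfied.
  (3,1): 1/2 same-type → satisfied — stop here.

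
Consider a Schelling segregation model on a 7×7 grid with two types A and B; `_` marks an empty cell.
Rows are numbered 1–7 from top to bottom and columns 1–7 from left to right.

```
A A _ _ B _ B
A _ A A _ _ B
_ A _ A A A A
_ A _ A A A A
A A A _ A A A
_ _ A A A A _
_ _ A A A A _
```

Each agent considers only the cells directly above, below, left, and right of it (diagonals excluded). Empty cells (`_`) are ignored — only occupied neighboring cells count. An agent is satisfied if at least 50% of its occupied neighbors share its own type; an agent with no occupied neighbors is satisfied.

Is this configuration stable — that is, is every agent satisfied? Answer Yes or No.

Yes

(1,1)A 2/2 ok
(1,2)A 1/1 ok
(1,5)B 0/0 ok
(1,7)B 1/1 ok
(2,1)A 1/1 ok
(2,3)A 1/1 ok
(2,4)A 2/2 ok
(2,7)B 1/2 ok
(3,2)A 1/1 ok
(3,4)A 3/3 ok
(3,5)A 3/3 ok
(3,6)A 3/3 ok
(3,7)A 2/3 ok
(4,2)A 2/2 ok
(4,4)A 2/2 ok
(4,5)A 4/4 ok
(4,6)A 4/4 ok
(4,7)A 3/3 ok
(5,1)A 1/1 ok
(5,2)A 3/3 ok
(5,3)A 2/2 ok
(5,5)A 3/3 ok
(5,6)A 4/4 ok
(5,7)A 2/2 ok
(6,3)A 3/3 ok
(6,4)A 3/3 ok
(6,5)A 4/4 ok
(6,6)A 3/3 ok
(7,3)A 2/2 ok
(7,4)A 3/3 ok
(7,5)A 3/3 ok
(7,6)A 2/2 ok
All meet the threshold, so the configuration is stable.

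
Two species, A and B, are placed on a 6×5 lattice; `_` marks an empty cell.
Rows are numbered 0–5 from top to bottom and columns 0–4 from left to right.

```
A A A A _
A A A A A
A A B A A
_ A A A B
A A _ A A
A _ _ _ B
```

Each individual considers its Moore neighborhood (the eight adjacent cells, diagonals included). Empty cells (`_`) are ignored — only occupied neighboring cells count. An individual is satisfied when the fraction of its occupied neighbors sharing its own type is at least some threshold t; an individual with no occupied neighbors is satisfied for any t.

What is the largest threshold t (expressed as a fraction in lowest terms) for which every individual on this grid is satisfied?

0/1

Row 0: (0,0)A 3/3 · (0,1)A 5/5 · (0,2)A 5/5 · (0,3)A 4/4
Row 1: (1,0)A 5/5 · (1,1)A 7/8 · (1,2)A 7/8 · (1,3)A 6/7 · (1,4)A 4/4
Row 2: (2,0)A 4/4 · (2,1)A 6/7 · (2,2)B 0/8 · (2,3)A 6/8 · (2,4)A 4/5
Row 3: (3,1)A 5/6 · (3,2)A 6/7 · (3,3)A 5/7 · (3,4)B 0/5
Row 4: (4,0)A 3/3 · (4,1)A 4/4 · (4,3)A 3/5 · (4,4)A 2/4
Row 5: (5,0)A 2/2 · (5,4)B 0/2
The smallest same-type fraction is 0/8 at (2,2), which reduces to 0/1. Any threshold above that leaves this individual unsatisfied.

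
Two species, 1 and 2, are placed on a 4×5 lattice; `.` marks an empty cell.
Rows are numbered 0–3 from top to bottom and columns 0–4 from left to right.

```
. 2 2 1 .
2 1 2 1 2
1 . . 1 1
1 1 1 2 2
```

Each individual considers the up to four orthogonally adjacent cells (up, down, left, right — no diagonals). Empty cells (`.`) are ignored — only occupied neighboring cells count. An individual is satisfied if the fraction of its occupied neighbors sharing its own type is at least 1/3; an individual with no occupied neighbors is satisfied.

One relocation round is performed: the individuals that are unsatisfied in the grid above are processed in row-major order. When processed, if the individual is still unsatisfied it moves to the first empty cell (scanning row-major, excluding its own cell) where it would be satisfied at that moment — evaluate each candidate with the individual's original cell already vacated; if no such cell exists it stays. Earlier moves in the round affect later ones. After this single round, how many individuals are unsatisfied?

0

Initially unsatisfied (in order): (1,0), (1,1), (1,4).
  (1,0) → (0,0).
  (1,1) → (0,4).
  (1,4) → (1,0).
Resulting grid:
2 2 2 1 1
2 . 2 1 .
1 . . 1 1
1 1 1 2 2
All satisfied now.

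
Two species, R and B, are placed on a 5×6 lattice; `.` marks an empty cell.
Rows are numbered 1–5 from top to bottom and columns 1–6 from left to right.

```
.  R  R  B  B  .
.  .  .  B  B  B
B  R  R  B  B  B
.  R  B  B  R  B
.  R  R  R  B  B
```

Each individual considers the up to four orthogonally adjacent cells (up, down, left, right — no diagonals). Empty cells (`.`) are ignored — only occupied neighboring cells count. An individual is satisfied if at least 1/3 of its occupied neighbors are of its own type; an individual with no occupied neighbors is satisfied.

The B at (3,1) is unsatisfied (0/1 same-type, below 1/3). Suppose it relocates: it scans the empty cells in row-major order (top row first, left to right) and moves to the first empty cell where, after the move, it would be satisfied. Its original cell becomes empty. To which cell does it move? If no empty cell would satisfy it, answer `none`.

(1,6)

Vacating (3,1). Empty cells in order:
  (1,1): 0/1 same-type → still unsatisfied.
  (1,6): 2/2 same-type → satisfied — stop here.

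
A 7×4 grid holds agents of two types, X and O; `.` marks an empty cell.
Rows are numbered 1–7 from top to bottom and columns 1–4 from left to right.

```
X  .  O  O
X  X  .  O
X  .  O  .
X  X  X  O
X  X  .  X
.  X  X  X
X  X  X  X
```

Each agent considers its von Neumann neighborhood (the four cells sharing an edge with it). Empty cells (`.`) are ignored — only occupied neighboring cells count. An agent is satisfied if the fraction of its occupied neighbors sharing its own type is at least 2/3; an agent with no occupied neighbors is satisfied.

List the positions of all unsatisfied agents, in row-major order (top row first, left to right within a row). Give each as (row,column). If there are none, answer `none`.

(3,3), (4,3), (4,4), (5,4)

Row 1: (1,1)X 1/1 ok · (1,3)O 1/1 ok · (1,4)O 2/2 ok
Row 2: (2,1)X 3/3 ok · (2,2)X 1/1 ok · (2,4)O 1/1 ok
Row 3: (3,1)X 2/2 ok · (3,3)O 0/1 unhappy
Row 4: (4,1)X 3/3 ok · (4,2)X 3/3 ok · (4,3)X 1/3 unhappy · (4,4)O 0/2 unhappy
Row 5: (5,1)X 2/2 ok · (5,2)X 3/3 ok · (5,4)X 1/2 unhappy
Row 6: (6,2)X 3/3 ok · (6,3)X 3/3 ok · (6,4)X 3/3 ok
Row 7: (7,1)X 1/1 ok · (7,2)X 3/3 ok · (7,3)X 3/3 ok · (7,4)X 2/2 ok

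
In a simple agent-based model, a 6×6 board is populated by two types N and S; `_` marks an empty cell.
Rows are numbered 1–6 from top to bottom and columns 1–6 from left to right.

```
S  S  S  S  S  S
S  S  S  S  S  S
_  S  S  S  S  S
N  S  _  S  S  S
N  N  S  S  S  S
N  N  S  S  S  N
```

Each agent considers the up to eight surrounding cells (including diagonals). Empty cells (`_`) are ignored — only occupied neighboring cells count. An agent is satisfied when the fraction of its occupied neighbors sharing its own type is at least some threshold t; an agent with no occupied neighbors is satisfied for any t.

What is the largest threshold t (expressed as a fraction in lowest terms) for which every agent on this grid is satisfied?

(1,1)S 3/3
(1,2)S 5/5
(1,3)S 5/5
(1,4)S 5/5
(1,5)S 5/5
(1,6)S 3/3
(2,1)S 4/4
(2,2)S 7/7
(2,3)S 8/8
(2,4)S 8/8
(2,5)S 8/8
(2,6)S 5/5
(3,2)S 5/6
(3,3)S 7/7
(3,4)S 7/7
(3,5)S 8/8
(3,6)S 5/5
(4,1)N 2/4
(4,2)S 3/6
(4,4)S 7/7
(4,5)S 8/8
(4,6)S 5/5
(5,1)N 4/5
(5,2)N 4/7
(5,3)S 5/7
(5,4)S 7/7
(5,5)S 7/8
(5,6)S 4/5
(6,1)N 3/3
(6,2)N 3/5
(6,3)S 3/5
(6,4)S 5/5
(6,5)S 4/5
(6,6)N 0/3
The smallest same-type fraction is 0/3 at (6,6), which reduces to 0/1. Any threshold above that leaves this agent unsatisfied.

0/1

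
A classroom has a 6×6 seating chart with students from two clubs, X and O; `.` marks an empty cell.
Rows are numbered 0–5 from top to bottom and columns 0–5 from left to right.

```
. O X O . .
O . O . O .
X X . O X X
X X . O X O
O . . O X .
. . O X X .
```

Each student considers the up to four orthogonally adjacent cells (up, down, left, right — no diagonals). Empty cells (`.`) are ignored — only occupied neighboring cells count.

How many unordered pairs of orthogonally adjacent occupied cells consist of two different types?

Scan each occupied cell's neighbors to the right and below so each pair is counted once.
Row 0: O(0,1)–X(0,2)≠ X(0,2)–O(0,3)≠ X(0,2)–O(1,2)≠  → 3/3 unlike.
Row 1: O(1,0)–X(2,0)≠ O(1,4)–X(2,4)≠  → 2/2 unlike.
Row 2: X(2,0)–X(2,1)= X(2,0)–X(3,0)= X(2,1)–X(3,1)= O(2,3)–X(2,4)≠ O(2,3)–O(3,3)= X(2,4)–X(2,5)= X(2,4)–X(3,4)= X(2,5)–O(3,5)≠  → 2/8 unlike.
Row 3: X(3,0)–X(3,1)= X(3,0)–O(4,0)≠ O(3,3)–X(3,4)≠ O(3,3)–O(4,3)= X(3,4)–O(3,5)≠ X(3,4)–X(4,4)=  → 3/6 unlike.
Row 4: O(4,3)–X(4,4)≠ O(4,3)–X(5,3)≠ X(4,4)–X(5,4)=  → 2/3 unlike.
Row 5: O(5,2)–X(5,3)≠ X(5,3)–X(5,4)=  → 1/2 unlike.
Total adjacent occupied pairs: 24; unlike-type pairs: 13.

13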